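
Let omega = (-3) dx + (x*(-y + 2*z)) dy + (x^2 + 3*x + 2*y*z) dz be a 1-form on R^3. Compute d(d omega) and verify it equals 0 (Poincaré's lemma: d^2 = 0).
d(d omega) = 0

Step 1: d omega = sum_{i<j} (∂f_j/∂x_i - ∂f_i/∂x_j) dx_i ∧ dx_j:
  coeff of dx ∧ dy: -y + 2*z
  coeff of dx ∧ dz: 2*x + 3
  coeff of dy ∧ dz: -2*x + 2*z
Step 2: Apply d again to each 2-form coefficient. The only possible 3-form in R^3 is dx ∧ dy ∧ dz, with coefficient
  ∂(coeff of dy∧dz)/∂x - ∂(coeff of dx∧dz)/∂y + ∂(coeff of dx∧dy)/∂z
  = ∂/∂x (-2*x + 2*z) - ∂/∂y (2*x + 3) + ∂/∂z (-y + 2*z).
Each of these terms simplifies to sums of mixed partials that cancel in pairs. The result is 0 (by equality of mixed partials for smooth functions — Schwarz / Clairaut).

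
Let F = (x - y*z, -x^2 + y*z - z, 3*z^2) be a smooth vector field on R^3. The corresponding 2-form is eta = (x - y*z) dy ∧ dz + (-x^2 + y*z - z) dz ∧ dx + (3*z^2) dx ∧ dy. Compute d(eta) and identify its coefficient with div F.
d(eta) = (7*z + 1) dx ∧ dy ∧ dz; div F = 7*z + 1

For a 2-form in R^3 of the form above, applying d gives a 3-form with coefficient ∂P/∂x + ∂Q/∂y + ∂R/∂z:
  ∂P/∂x = 1
  ∂Q/∂y = z
  ∂R/∂z = 6*z
Sum = 7*z + 1, which is exactly div F.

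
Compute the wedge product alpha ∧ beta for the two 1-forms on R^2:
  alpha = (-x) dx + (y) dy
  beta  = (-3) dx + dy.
alpha ∧ beta = (-x + 3*y) dx ∧ dy

Distribute the wedge, using dx_i ∧ dx_j = -dx_j ∧ dx_i and dx_i ∧ dx_i = 0. For each pair (i, j) with i < j, the coefficient of dx_i ∧ dx_j in alpha ∧ beta is (alpha_i * beta_j - alpha_j * beta_i). Collecting: alpha ∧ beta = (-x + 3*y) dx ∧ dy.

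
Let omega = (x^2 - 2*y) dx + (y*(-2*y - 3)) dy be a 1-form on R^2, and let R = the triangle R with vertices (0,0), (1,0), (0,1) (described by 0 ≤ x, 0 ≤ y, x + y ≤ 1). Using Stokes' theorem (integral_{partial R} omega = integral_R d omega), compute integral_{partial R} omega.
integral_(partial R) omega = 1

Stokes: integral_partial_R omega = integral_R d omega with d omega = (∂Q/∂x - ∂P/∂y) dx ∧ dy.
  ∂Q/∂x = 0
  ∂P/∂y = -2
  integrand = ∂Q/∂x - ∂P/∂y = 2.
Integrating over R: integral_0^1 integral_0^{1-x} (2) dy dx = 1.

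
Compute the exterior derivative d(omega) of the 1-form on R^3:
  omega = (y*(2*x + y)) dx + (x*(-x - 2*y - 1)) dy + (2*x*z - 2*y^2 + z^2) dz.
d(omega) = (-4*x - 4*y - 1) dx ∧ dy + (2*z) dx ∧ dz + (-4*y) dy ∧ dz

For a 1-form omega = sum_i f_i dx_i, the exterior derivative is
  d(omega) = sum_{i < j} (∂f_j/∂x_i - ∂f_i/∂x_j) dx_i ∧ dx_j.
  coefficient of dx ∧ dy: ∂f_2/∂x - ∂f_1/∂y = ∂(x*(-x - 2*y - 1))/∂x - ∂(y*(2*x + y))/∂y = -4*x - 4*y - 1
  coefficient of dx ∧ dz: ∂f_3/∂x - ∂f_1/∂z = ∂(2*x*z - 2*y^2 + z^2)/∂x - ∂(y*(2*x + y))/∂z = 2*z
  coefficient of dy ∧ dz: ∂f_3/∂y - ∂f_2/∂z = ∂(2*x*z - 2*y^2 + z^2)/∂y - ∂(x*(-x - 2*y - 1))/∂z = -4*y
Assembling: d(omega) = (-4*x - 4*y - 1) dx ∧ dy + (2*z) dx ∧ dz + (-4*y) dy ∧ dz.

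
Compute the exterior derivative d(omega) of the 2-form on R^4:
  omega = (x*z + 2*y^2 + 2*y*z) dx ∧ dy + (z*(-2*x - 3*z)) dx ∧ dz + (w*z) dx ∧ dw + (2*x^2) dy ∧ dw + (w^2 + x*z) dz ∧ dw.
d(omega) = (x + 2*y) dx ∧ dy ∧ dz + (-w + z) dx ∧ dz ∧ dw + (4*x) dx ∧ dy ∧ dw

For a 2-form omega = sum_{i<j} g_{ij} dx_i ∧ dx_j, the exterior derivative is
  d(omega) = sum_{i<j} d(g_{ij}) ∧ dx_i ∧ dx_j = sum_{i<j, k} (∂g_{ij}/∂x_k) dx_k ∧ dx_i ∧ dx_j.
Expand each term, using dx_k ∧ dx_i ∧ dx_j = sgn(permutation) dx_{(a)} ∧ dx_{(b)} ∧ dx_{(c)} with (a < b < c) sorted:
  d(x*z + 2*y^2 + 2*y*z) includes (∂/∂z)(x*z + 2*y^2 + 2*y*z) dz = (x + 2*y) dz, which multiplied by dx ∧ dy gives (x + 2*y) dx ∧ dy ∧ dz
  d(w*z) includes (∂/∂z)(w*z) dz = (w) dz, which multiplied by dx ∧ dw gives (-w) dx ∧ dz ∧ dw
  d(2*x^2) includes (∂/∂x)(2*x^2) dx = (4*x) dx, which multiplied by dy ∧ dw gives (4*x) dx ∧ dy ∧ dw
  d(w^2 + x*z) includes (∂/∂x)(w^2 + x*z) dx = (z) dx, which multiplied by dz ∧ dw gives (z) dx ∧ dz ∧ dw
Collecting like 3-forms: d(omega) = (x + 2*y) dx ∧ dy ∧ dz + (-w + z) dx ∧ dz ∧ dw + (4*x) dx ∧ dy ∧ dw.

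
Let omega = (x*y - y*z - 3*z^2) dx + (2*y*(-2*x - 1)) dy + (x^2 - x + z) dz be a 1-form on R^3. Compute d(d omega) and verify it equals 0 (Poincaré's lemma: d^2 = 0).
d(d omega) = 0

Step 1: d omega = sum_{i<j} (∂f_j/∂x_i - ∂f_i/∂x_j) dx_i ∧ dx_j:
  coeff of dx ∧ dy: -x - 4*y + z
  coeff of dx ∧ dz: 2*x + y + 6*z - 1
  coeff of dy ∧ dz: 0
Step 2: Apply d again to each 2-form coefficient. The only possible 3-form in R^3 is dx ∧ dy ∧ dz, with coefficient
  ∂(coeff of dy∧dz)/∂x - ∂(coeff of dx∧dz)/∂y + ∂(coeff of dx∧dy)/∂z
  = ∂/∂x (0) - ∂/∂y (2*x + y + 6*z - 1) + ∂/∂z (-x - 4*y + z).
Each of these terms simplifies to sums of mixed partials that cancel in pairs. The result is 0 (by equality of mixed partials for smooth functions — Schwarz / Clairaut).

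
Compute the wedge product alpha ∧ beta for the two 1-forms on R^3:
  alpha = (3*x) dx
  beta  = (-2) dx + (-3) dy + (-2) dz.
alpha ∧ beta = (-9*x) dx ∧ dy + (-6*x) dx ∧ dz

Distribute the wedge, using dx_i ∧ dx_j = -dx_j ∧ dx_i and dx_i ∧ dx_i = 0. For each pair (i, j) with i < j, the coefficient of dx_i ∧ dx_j in alpha ∧ beta is (alpha_i * beta_j - alpha_j * beta_i). Collecting: alpha ∧ beta = (-9*x) dx ∧ dy + (-6*x) dx ∧ dz.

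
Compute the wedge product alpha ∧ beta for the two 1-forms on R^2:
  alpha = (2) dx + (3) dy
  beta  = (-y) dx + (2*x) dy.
alpha ∧ beta = (4*x + 3*y) dx ∧ dy

Distribute the wedge, using dx_i ∧ dx_j = -dx_j ∧ dx_i and dx_i ∧ dx_i = 0. For each pair (i, j) with i < j, the coefficient of dx_i ∧ dx_j in alpha ∧ beta is (alpha_i * beta_j - alpha_j * beta_i). Collecting: alpha ∧ beta = (4*x + 3*y) dx ∧ dy.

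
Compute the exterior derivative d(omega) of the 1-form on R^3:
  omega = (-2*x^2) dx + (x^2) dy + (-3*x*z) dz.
d(omega) = (2*x) dx ∧ dy + (-3*z) dx ∧ dz

For a 1-form omega = sum_i f_i dx_i, the exterior derivative is
  d(omega) = sum_{i < j} (∂f_j/∂x_i - ∂f_i/∂x_j) dx_i ∧ dx_j.
  coefficient of dx ∧ dy: ∂f_2/∂x - ∂f_1/∂y = ∂(x^2)/∂x - ∂(-2*x^2)/∂y = 2*x
  coefficient of dx ∧ dz: ∂f_3/∂x - ∂f_1/∂z = ∂(-3*x*z)/∂x - ∂(-2*x^2)/∂z = -3*z
Assembling: d(omega) = (2*x) dx ∧ dy + (-3*z) dx ∧ dz.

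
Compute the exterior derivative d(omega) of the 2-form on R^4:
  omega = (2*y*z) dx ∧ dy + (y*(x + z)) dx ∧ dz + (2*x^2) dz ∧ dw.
d(omega) = (-x + 2*y - z) dx ∧ dy ∧ dz + (4*x) dx ∧ dz ∧ dw

For a 2-form omega = sum_{i<j} g_{ij} dx_i ∧ dx_j, the exterior derivative is
  d(omega) = sum_{i<j} d(g_{ij}) ∧ dx_i ∧ dx_j = sum_{i<j, k} (∂g_{ij}/∂x_k) dx_k ∧ dx_i ∧ dx_j.
Expand each term, using dx_k ∧ dx_i ∧ dx_j = sgn(permutation) dx_{(a)} ∧ dx_{(b)} ∧ dx_{(c)} with (a < b < c) sorted:
  d(2*y*z) includes (∂/∂z)(2*y*z) dz = (2*y) dz, which multiplied by dx ∧ dy gives (2*y) dx ∧ dy ∧ dz
  d(y*(x + z)) includes (∂/∂y)(y*(x + z)) dy = (x + z) dy, which multiplied by dx ∧ dz gives (-x - z) dx ∧ dy ∧ dz
  d(2*x^2) includes (∂/∂x)(2*x^2) dx = (4*x) dx, which multiplied by dz ∧ dw gives (4*x) dx ∧ dz ∧ dw
Collecting like 3-forms: d(omega) = (-x + 2*y - z) dx ∧ dy ∧ dz + (4*x) dx ∧ dz ∧ dw.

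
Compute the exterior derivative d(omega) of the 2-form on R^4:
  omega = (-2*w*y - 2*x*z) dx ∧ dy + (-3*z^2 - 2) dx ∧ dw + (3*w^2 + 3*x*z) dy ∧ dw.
d(omega) = (-2*x) dx ∧ dy ∧ dz + (-2*y + 3*z) dx ∧ dy ∧ dw + (6*z) dx ∧ dz ∧ dw + (-3*x) dy ∧ dz ∧ dw

For a 2-form omega = sum_{i<j} g_{ij} dx_i ∧ dx_j, the exterior derivative is
  d(omega) = sum_{i<j} d(g_{ij}) ∧ dx_i ∧ dx_j = sum_{i<j, k} (∂g_{ij}/∂x_k) dx_k ∧ dx_i ∧ dx_j.
Expand each term, using dx_k ∧ dx_i ∧ dx_j = sgn(permutation) dx_{(a)} ∧ dx_{(b)} ∧ dx_{(c)} with (a < b < c) sorted:
  d(-2*w*y - 2*x*z) includes (∂/∂z)(-2*w*y - 2*x*z) dz = (-2*x) dz, which multiplied by dx ∧ dy gives (-2*x) dx ∧ dy ∧ dz
  d(-2*w*y - 2*x*z) includes (∂/∂w)(-2*w*y - 2*x*z) dw = (-2*y) dw, which multiplied by dx ∧ dy gives (-2*y) dx ∧ dy ∧ dw
  d(-3*z^2 - 2) includes (∂/∂z)(-3*z^2 - 2) dz = (-6*z) dz, which multiplied by dx ∧ dw gives (6*z) dx ∧ dz ∧ dw
  d(3*w^2 + 3*x*z) includes (∂/∂x)(3*w^2 + 3*x*z) dx = (3*z) dx, which multiplied by dy ∧ dw gives (3*z) dx ∧ dy ∧ dw
  d(3*w^2 + 3*x*z) includes (∂/∂z)(3*w^2 + 3*x*z) dz = (3*x) dz, which multiplied by dy ∧ dw gives (-3*x) dy ∧ dz ∧ dw
Collecting like 3-forms: d(omega) = (-2*x) dx ∧ dy ∧ dz + (-2*y + 3*z) dx ∧ dy ∧ dw + (6*z) dx ∧ dz ∧ dw + (-3*x) dy ∧ dz ∧ dw.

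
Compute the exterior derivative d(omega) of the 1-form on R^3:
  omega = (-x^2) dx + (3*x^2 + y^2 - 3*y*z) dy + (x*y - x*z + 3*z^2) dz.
d(omega) = (6*x) dx ∧ dy + (y - z) dx ∧ dz + (x + 3*y) dy ∧ dz

For a 1-form omega = sum_i f_i dx_i, the exterior derivative is
  d(omega) = sum_{i < j} (∂f_j/∂x_i - ∂f_i/∂x_j) dx_i ∧ dx_j.
  coefficient of dx ∧ dy: ∂f_2/∂x - ∂f_1/∂y = ∂(3*x^2 + y^2 - 3*y*z)/∂x - ∂(-x^2)/∂y = 6*x
  coefficient of dx ∧ dz: ∂f_3/∂x - ∂f_1/∂z = ∂(x*y - x*z + 3*z^2)/∂x - ∂(-x^2)/∂z = y - z
  coefficient of dy ∧ dz: ∂f_3/∂y - ∂f_2/∂z = ∂(x*y - x*z + 3*z^2)/∂y - ∂(3*x^2 + y^2 - 3*y*z)/∂z = x + 3*y
Assembling: d(omega) = (6*x) dx ∧ dy + (y - z) dx ∧ dz + (x + 3*y) dy ∧ dz.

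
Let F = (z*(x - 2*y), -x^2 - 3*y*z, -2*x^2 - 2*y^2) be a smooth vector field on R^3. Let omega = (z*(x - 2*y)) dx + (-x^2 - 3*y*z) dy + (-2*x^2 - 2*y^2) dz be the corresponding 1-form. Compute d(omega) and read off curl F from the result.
d(omega) = (-y) dy ∧ dz + (5*x - 2*y) dz ∧ dx + (-2*x + 2*z) dx ∧ dy; curl F = (-y, 5*x - 2*y, -2*x + 2*z)

d omega = sum_{i<j} (∂f_j/∂x_i - ∂f_i/∂x_j) dx_i ∧ dx_j. Under the identification (dy ∧ dz, dz ∧ dx, dx ∧ dy) ↔ (e_x, e_y, e_z), the coefficients are exactly the components of curl F. Compute:
  ∂R/∂y - ∂Q/∂z = (-4*y) - (-3*y) = -y
  ∂P/∂z - ∂R/∂x = (x - 2*y) - (-4*x) = 5*x - 2*y
  ∂Q/∂x - ∂P/∂y = (-2*x) - (-2*z) = -2*x + 2*z.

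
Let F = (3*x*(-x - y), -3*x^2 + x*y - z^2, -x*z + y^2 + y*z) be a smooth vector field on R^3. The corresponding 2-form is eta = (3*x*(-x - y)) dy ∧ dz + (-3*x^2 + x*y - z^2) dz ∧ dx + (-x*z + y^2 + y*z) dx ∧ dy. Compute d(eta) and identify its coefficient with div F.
d(eta) = (-6*x - 2*y) dx ∧ dy ∧ dz; div F = -6*x - 2*y

For a 2-form in R^3 of the form above, applying d gives a 3-form with coefficient ∂P/∂x + ∂Q/∂y + ∂R/∂z:
  ∂P/∂x = -6*x - 3*y
  ∂Q/∂y = x
  ∂R/∂z = -x + y
Sum = -6*x - 2*y, which is exactly div F.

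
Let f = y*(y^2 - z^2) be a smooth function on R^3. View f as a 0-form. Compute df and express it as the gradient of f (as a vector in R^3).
df = (0) dx + (3*y^2 - z^2) dy + (-2*y*z) dz; grad f = (0, 3*y^2 - z^2, -2*y*z)

For a 0-form f, d f = (∂f/∂x) dx + (∂f/∂y) dy + (∂f/∂z) dz. The components of the vector representation are exactly the entries of grad f in Cartesian coordinates:
  ∂f/∂x = 0
  ∂f/∂y = 3*y^2 - z^2
  ∂f/∂z = -2*y*z.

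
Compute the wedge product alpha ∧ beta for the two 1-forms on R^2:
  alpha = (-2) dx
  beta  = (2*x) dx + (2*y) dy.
alpha ∧ beta = (-4*y) dx ∧ dy

Distribute the wedge, using dx_i ∧ dx_j = -dx_j ∧ dx_i and dx_i ∧ dx_i = 0. For each pair (i, j) with i < j, the coefficient of dx_i ∧ dx_j in alpha ∧ beta is (alpha_i * beta_j - alpha_j * beta_i). Collecting: alpha ∧ beta = (-4*y) dx ∧ dy.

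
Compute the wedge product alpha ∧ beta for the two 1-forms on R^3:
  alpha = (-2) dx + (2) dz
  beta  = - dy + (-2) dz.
alpha ∧ beta = (2) dx ∧ dy + (4) dx ∧ dz + (2) dy ∧ dz

Distribute the wedge, using dx_i ∧ dx_j = -dx_j ∧ dx_i and dx_i ∧ dx_i = 0. For each pair (i, j) with i < j, the coefficient of dx_i ∧ dx_j in alpha ∧ beta is (alpha_i * beta_j - alpha_j * beta_i). Collecting: alpha ∧ beta = (2) dx ∧ dy + (4) dx ∧ dz + (2) dy ∧ dz.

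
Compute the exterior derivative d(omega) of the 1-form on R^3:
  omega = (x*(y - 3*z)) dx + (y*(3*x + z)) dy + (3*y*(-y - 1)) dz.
d(omega) = (-x + 3*y) dx ∧ dy + (3*x) dx ∧ dz + (-7*y - 3) dy ∧ dz

For a 1-form omega = sum_i f_i dx_i, the exterior derivative is
  d(omega) = sum_{i < j} (∂f_j/∂x_i - ∂f_i/∂x_j) dx_i ∧ dx_j.
  coefficient of dx ∧ dy: ∂f_2/∂x - ∂f_1/∂y = ∂(y*(3*x + z))/∂x - ∂(x*(y - 3*z))/∂y = -x + 3*y
  coefficient of dx ∧ dz: ∂f_3/∂x - ∂f_1/∂z = ∂(3*y*(-y - 1))/∂x - ∂(x*(y - 3*z))/∂z = 3*x
  coefficient of dy ∧ dz: ∂f_3/∂y - ∂f_2/∂z = ∂(3*y*(-y - 1))/∂y - ∂(y*(3*x + z))/∂z = -7*y - 3
Assembling: d(omega) = (-x + 3*y) dx ∧ dy + (3*x) dx ∧ dz + (-7*y - 3) dy ∧ dz.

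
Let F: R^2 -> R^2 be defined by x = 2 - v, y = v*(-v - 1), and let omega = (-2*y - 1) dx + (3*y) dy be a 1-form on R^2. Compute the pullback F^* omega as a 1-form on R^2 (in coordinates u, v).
F^* omega = (6*v^3 + 7*v^2 + v + 1) dv

Using F^*(f dg) = (f ∘ F) d(g ∘ F), substitute each coordinate x_i by F_i(u, v) in f_i, and replace dx_i by d F_i = (∂F_i/∂u) du + (∂F_i/∂v) dv.
  For the x component: f_1(F) = 2*v^2 + 2*v - 1; d F_1 = (0) du + (-1) dv
  For the y component: f_2(F) = 3*v*(-v - 1); d F_2 = (0) du + (-2*v - 1) dv
Combining and collecting du, dv coefficients:
  coeff of du: 0
  coeff of dv: 6*v^3 + 7*v^2 + v + 1
F^* omega = (6*v^3 + 7*v^2 + v + 1) dv.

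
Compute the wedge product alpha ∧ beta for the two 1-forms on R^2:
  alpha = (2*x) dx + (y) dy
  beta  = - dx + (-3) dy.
alpha ∧ beta = (-6*x + y) dx ∧ dy

Distribute the wedge, using dx_i ∧ dx_j = -dx_j ∧ dx_i and dx_i ∧ dx_i = 0. For each pair (i, j) with i < j, the coefficient of dx_i ∧ dx_j in alpha ∧ beta is (alpha_i * beta_j - alpha_j * beta_i). Collecting: alpha ∧ beta = (-6*x + y) dx ∧ dy.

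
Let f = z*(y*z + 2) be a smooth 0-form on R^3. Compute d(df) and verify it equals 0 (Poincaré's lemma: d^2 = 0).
d(df) = 0

Step 1: df = sum_i (∂f/∂x_i) dx_i = (0) dx + (z^2) dy + (2*y*z + 2) dz.
Step 2: Apply d again. Using the 1-form formula, the coefficient of dx ∧ dy in d(df) is ∂^2 f/∂x ∂y - ∂^2 f/∂y ∂x = (0) - (0) = 0 (equality of mixed partials for smooth f).
Similarly for dx ∧ dz and dy ∧ dz — all coefficients vanish. So d(df) = 0.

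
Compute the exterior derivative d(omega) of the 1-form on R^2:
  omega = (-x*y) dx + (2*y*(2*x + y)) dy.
d(omega) = (x + 4*y) dx ∧ dy

For a 1-form omega = sum_i f_i dx_i, the exterior derivative is
  d(omega) = sum_{i < j} (∂f_j/∂x_i - ∂f_i/∂x_j) dx_i ∧ dx_j.
  coefficient of dx ∧ dy: ∂f_2/∂x - ∂f_1/∂y = ∂(2*y*(2*x + y))/∂x - ∂(-x*y)/∂y = x + 4*y
Assembling: d(omega) = (x + 4*y) dx ∧ dy.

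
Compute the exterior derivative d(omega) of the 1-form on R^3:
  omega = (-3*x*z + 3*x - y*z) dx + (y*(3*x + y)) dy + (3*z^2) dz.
d(omega) = (3*y + z) dx ∧ dy + (3*x + y) dx ∧ dz

For a 1-form omega = sum_i f_i dx_i, the exterior derivative is
  d(omega) = sum_{i < j} (∂f_j/∂x_i - ∂f_i/∂x_j) dx_i ∧ dx_j.
  coefficient of dx ∧ dy: ∂f_2/∂x - ∂f_1/∂y = ∂(y*(3*x + y))/∂x - ∂(-3*x*z + 3*x - y*z)/∂y = 3*y + z
  coefficient of dx ∧ dz: ∂f_3/∂x - ∂f_1/∂z = ∂(3*z^2)/∂x - ∂(-3*x*z + 3*x - y*z)/∂z = 3*x + y
Assembling: d(omega) = (3*y + z) dx ∧ dy + (3*x + y) dx ∧ dz.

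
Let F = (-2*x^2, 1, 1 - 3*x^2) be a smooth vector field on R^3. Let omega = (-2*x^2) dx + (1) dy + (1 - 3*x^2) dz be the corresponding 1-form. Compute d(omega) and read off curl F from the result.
d(omega) = (0) dy ∧ dz + (6*x) dz ∧ dx + (0) dx ∧ dy; curl F = (0, 6*x, 0)

d omega = sum_{i<j} (∂f_j/∂x_i - ∂f_i/∂x_j) dx_i ∧ dx_j. Under the identification (dy ∧ dz, dz ∧ dx, dx ∧ dy) ↔ (e_x, e_y, e_z), the coefficients are exactly the components of curl F. Compute:
  ∂R/∂y - ∂Q/∂z = (0) - (0) = 0
  ∂P/∂z - ∂R/∂x = (0) - (-6*x) = 6*x
  ∂Q/∂x - ∂P/∂y = (0) - (0) = 0.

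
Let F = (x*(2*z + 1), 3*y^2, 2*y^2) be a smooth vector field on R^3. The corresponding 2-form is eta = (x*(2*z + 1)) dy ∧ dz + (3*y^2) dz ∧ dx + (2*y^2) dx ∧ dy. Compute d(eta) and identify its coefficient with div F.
d(eta) = (6*y + 2*z + 1) dx ∧ dy ∧ dz; div F = 6*y + 2*z + 1

For a 2-form in R^3 of the form above, applying d gives a 3-form with coefficient ∂P/∂x + ∂Q/∂y + ∂R/∂z:
  ∂P/∂x = 2*z + 1
  ∂Q/∂y = 6*y
  ∂R/∂z = 0
Sum = 6*y + 2*z + 1, which is exactly div F.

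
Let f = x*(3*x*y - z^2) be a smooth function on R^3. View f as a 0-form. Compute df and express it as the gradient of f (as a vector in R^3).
df = (6*x*y - z^2) dx + (3*x^2) dy + (-2*x*z) dz; grad f = (6*x*y - z^2, 3*x^2, -2*x*z)

For a 0-form f, d f = (∂f/∂x) dx + (∂f/∂y) dy + (∂f/∂z) dz. The components of the vector representation are exactly the entries of grad f in Cartesian coordinates:
  ∂f/∂x = 6*x*y - z^2
  ∂f/∂y = 3*x^2
  ∂f/∂z = -2*x*z.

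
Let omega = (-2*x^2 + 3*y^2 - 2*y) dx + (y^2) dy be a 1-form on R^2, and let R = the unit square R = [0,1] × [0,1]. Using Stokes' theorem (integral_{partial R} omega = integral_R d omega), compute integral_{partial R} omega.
integral_(partial R) omega = -1

Stokes: integral_partial_R omega = integral_R d omega with d omega = (∂Q/∂x - ∂P/∂y) dx ∧ dy.
  ∂Q/∂x = 0
  ∂P/∂y = 6*y - 2
  integrand = ∂Q/∂x - ∂P/∂y = 2 - 6*y.
Integrating over R: integral_0^1 integral_0^1 (2 - 6*y) dx dy = -1.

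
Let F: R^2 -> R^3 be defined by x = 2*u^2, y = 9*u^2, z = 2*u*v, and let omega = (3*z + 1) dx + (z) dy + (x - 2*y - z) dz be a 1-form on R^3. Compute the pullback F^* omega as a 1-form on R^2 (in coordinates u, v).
F^* omega = (4*u*(7*u*v - v^2 + 1)) du + (4*u^2*(-8*u - v)) dv

Using F^*(f dg) = (f ∘ F) d(g ∘ F), substitute each coordinate x_i by F_i(u, v) in f_i, and replace dx_i by d F_i = (∂F_i/∂u) du + (∂F_i/∂v) dv.
  For the x component: f_1(F) = 6*u*v + 1; d F_1 = (4*u) du + (0) dv
  For the y component: f_2(F) = 2*u*v; d F_2 = (18*u) du + (0) dv
  For the z component: f_3(F) = 2*u*(-8*u - v); d F_3 = (2*v) du + (2*u) dv
Combining and collecting du, dv coefficients:
  coeff of du: 4*u*(7*u*v - v^2 + 1)
  coeff of dv: 4*u^2*(-8*u - v)
F^* omega = (4*u*(7*u*v - v^2 + 1)) du + (4*u^2*(-8*u - v)) dv.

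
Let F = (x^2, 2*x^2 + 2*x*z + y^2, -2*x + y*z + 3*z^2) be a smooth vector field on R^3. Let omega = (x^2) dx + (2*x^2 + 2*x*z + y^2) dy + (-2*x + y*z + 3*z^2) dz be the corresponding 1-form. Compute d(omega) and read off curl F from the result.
d(omega) = (-2*x + z) dy ∧ dz + (2) dz ∧ dx + (4*x + 2*z) dx ∧ dy; curl F = (-2*x + z, 2, 4*x + 2*z)

d omega = sum_{i<j} (∂f_j/∂x_i - ∂f_i/∂x_j) dx_i ∧ dx_j. Under the identification (dy ∧ dz, dz ∧ dx, dx ∧ dy) ↔ (e_x, e_y, e_z), the coefficients are exactly the components of curl F. Compute:
  ∂R/∂y - ∂Q/∂z = (z) - (2*x) = -2*x + z
  ∂P/∂z - ∂R/∂x = (0) - (-2) = 2
  ∂Q/∂x - ∂P/∂y = (4*x + 2*z) - (0) = 4*x + 2*z.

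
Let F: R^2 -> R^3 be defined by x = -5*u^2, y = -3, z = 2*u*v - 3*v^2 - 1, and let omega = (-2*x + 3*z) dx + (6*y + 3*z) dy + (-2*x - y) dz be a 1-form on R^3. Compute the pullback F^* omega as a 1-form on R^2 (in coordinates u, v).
F^* omega = (-100*u^3 - 40*u^2*v + 90*u*v^2 + 30*u + 6*v) du + (20*u^3 - 60*u^2*v + 6*u - 18*v) dv

Using F^*(f dg) = (f ∘ F) d(g ∘ F), substitute each coordinate x_i by F_i(u, v) in f_i, and replace dx_i by d F_i = (∂F_i/∂u) du + (∂F_i/∂v) dv.
  For the x component: f_1(F) = 10*u^2 + 6*u*v - 9*v^2 - 3; d F_1 = (-10*u) du + (0) dv
  For the y component: f_2(F) = 6*u*v - 9*v^2 - 21; d F_2 = (0) du + (0) dv
  For the z component: f_3(F) = 10*u^2 + 3; d F_3 = (2*v) du + (2*u - 6*v) dv
Combining and collecting du, dv coefficients:
  coeff of du: -100*u^3 - 40*u^2*v + 90*u*v^2 + 30*u + 6*v
  coeff of dv: 20*u^3 - 60*u^2*v + 6*u - 18*v
F^* omega = (-100*u^3 - 40*u^2*v + 90*u*v^2 + 30*u + 6*v) du + (20*u^3 - 60*u^2*v + 6*u - 18*v) dv.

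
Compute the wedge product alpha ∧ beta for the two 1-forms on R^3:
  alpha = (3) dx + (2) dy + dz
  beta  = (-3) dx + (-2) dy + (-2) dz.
alpha ∧ beta = (-3) dx ∧ dz + (-2) dy ∧ dz

Distribute the wedge, using dx_i ∧ dx_j = -dx_j ∧ dx_i and dx_i ∧ dx_i = 0. For each pair (i, j) with i < j, the coefficient of dx_i ∧ dx_j in alpha ∧ beta is (alpha_i * beta_j - alpha_j * beta_i). Collecting: alpha ∧ beta = (-3) dx ∧ dz + (-2) dy ∧ dz.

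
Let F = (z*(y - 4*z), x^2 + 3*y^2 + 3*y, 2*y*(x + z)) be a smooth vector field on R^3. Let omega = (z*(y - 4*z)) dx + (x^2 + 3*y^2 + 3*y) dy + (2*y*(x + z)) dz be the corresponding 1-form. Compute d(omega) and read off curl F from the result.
d(omega) = (2*x + 2*z) dy ∧ dz + (-y - 8*z) dz ∧ dx + (2*x - z) dx ∧ dy; curl F = (2*x + 2*z, -y - 8*z, 2*x - z)

d omega = sum_{i<j} (∂f_j/∂x_i - ∂f_i/∂x_j) dx_i ∧ dx_j. Under the identification (dy ∧ dz, dz ∧ dx, dx ∧ dy) ↔ (e_x, e_y, e_z), the coefficients are exactly the components of curl F. Compute:
  ∂R/∂y - ∂Q/∂z = (2*x + 2*z) - (0) = 2*x + 2*z
  ∂P/∂z - ∂R/∂x = (y - 8*z) - (2*y) = -y - 8*z
  ∂Q/∂x - ∂P/∂y = (2*x) - (z) = 2*x - z.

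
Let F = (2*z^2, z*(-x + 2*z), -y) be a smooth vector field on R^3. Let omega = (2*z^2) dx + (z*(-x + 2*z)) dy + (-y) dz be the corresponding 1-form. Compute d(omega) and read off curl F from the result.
d(omega) = (x - 4*z - 1) dy ∧ dz + (4*z) dz ∧ dx + (-z) dx ∧ dy; curl F = (x - 4*z - 1, 4*z, -z)

d omega = sum_{i<j} (∂f_j/∂x_i - ∂f_i/∂x_j) dx_i ∧ dx_j. Under the identification (dy ∧ dz, dz ∧ dx, dx ∧ dy) ↔ (e_x, e_y, e_z), the coefficients are exactly the components of curl F. Compute:
  ∂R/∂y - ∂Q/∂z = (-1) - (-x + 4*z) = x - 4*z - 1
  ∂P/∂z - ∂R/∂x = (4*z) - (0) = 4*z
  ∂Q/∂x - ∂P/∂y = (-z) - (0) = -z.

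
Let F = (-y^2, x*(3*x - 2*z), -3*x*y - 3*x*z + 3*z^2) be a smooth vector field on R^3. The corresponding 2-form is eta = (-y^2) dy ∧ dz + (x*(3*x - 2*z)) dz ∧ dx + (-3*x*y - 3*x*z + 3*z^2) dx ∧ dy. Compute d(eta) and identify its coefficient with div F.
d(eta) = (-3*x + 6*z) dx ∧ dy ∧ dz; div F = -3*x + 6*z

For a 2-form in R^3 of the form above, applying d gives a 3-form with coefficient ∂P/∂x + ∂Q/∂y + ∂R/∂z:
  ∂P/∂x = 0
  ∂Q/∂y = 0
  ∂R/∂z = -3*x + 6*z
Sum = -3*x + 6*z, which is exactly div F.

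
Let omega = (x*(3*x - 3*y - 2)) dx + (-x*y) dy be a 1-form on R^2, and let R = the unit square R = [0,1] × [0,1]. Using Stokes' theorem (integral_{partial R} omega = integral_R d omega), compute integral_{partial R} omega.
integral_(partial R) omega = 1

Stokes: integral_partial_R omega = integral_R d omega with d omega = (∂Q/∂x - ∂P/∂y) dx ∧ dy.
  ∂Q/∂x = -y
  ∂P/∂y = -3*x
  integrand = ∂Q/∂x - ∂P/∂y = 3*x - y.
Integrating over R: integral_0^1 integral_0^1 (3*x - y) dx dy = 1.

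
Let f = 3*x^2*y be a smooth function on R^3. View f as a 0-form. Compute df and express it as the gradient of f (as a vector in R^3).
df = (6*x*y) dx + (3*x^2) dy + (0) dz; grad f = (6*x*y, 3*x^2, 0)

For a 0-form f, d f = (∂f/∂x) dx + (∂f/∂y) dy + (∂f/∂z) dz. The components of the vector representation are exactly the entries of grad f in Cartesian coordinates:
  ∂f/∂x = 6*x*y
  ∂f/∂y = 3*x^2
  ∂f/∂z = 0.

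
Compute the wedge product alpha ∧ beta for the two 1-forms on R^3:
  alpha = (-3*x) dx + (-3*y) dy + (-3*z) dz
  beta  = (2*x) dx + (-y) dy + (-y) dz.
alpha ∧ beta = (9*x*y) dx ∧ dy + (3*x*(y + 2*z)) dx ∧ dz + (3*y*(y - z)) dy ∧ dz

Distribute the wedge, using dx_i ∧ dx_j = -dx_j ∧ dx_i and dx_i ∧ dx_i = 0. For each pair (i, j) with i < j, the coefficient of dx_i ∧ dx_j in alpha ∧ beta is (alpha_i * beta_j - alpha_j * beta_i). Collecting: alpha ∧ beta = (9*x*y) dx ∧ dy + (3*x*(y + 2*z)) dx ∧ dz + (3*y*(y - z)) dy ∧ dz.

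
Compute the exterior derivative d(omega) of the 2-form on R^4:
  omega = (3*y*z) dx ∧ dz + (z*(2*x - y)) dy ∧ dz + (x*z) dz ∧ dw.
d(omega) = (-z) dx ∧ dy ∧ dz + (z) dx ∧ dz ∧ dw

For a 2-form omega = sum_{i<j} g_{ij} dx_i ∧ dx_j, the exterior derivative is
  d(omega) = sum_{i<j} d(g_{ij}) ∧ dx_i ∧ dx_j = sum_{i<j, k} (∂g_{ij}/∂x_k) dx_k ∧ dx_i ∧ dx_j.
Expand each term, using dx_k ∧ dx_i ∧ dx_j = sgn(permutation) dx_{(a)} ∧ dx_{(b)} ∧ dx_{(c)} with (a < b < c) sorted:
  d(3*y*z) includes (∂/∂y)(3*y*z) dy = (3*z) dy, which multiplied by dx ∧ dz gives (-3*z) dx ∧ dy ∧ dz
  d(z*(2*x - y)) includes (∂/∂x)(z*(2*x - y)) dx = (2*z) dx, which multiplied by dy ∧ dz gives (2*z) dx ∧ dy ∧ dz
  d(x*z) includes (∂/∂x)(x*z) dx = (z) dx, which multiplied by dz ∧ dw gives (z) dx ∧ dz ∧ dw
Collecting like 3-forms: d(omega) = (-z) dx ∧ dy ∧ dz + (z) dx ∧ dz ∧ dw.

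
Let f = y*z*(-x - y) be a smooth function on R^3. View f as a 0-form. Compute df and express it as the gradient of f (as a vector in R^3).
df = (-y*z) dx + (z*(-x - 2*y)) dy + (y*(-x - y)) dz; grad f = (-y*z, z*(-x - 2*y), y*(-x - y))

For a 0-form f, d f = (∂f/∂x) dx + (∂f/∂y) dy + (∂f/∂z) dz. The components of the vector representation are exactly the entries of grad f in Cartesian coordinates:
  ∂f/∂x = -y*z
  ∂f/∂y = z*(-x - 2*y)
  ∂f/∂z = y*(-x - y).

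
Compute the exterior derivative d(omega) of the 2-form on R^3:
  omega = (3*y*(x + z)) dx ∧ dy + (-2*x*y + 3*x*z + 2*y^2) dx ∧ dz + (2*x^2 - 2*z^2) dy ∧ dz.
d(omega) = (6*x - y) dx ∧ dy ∧ dz

For a 2-form omega = sum_{i<j} g_{ij} dx_i ∧ dx_j, the exterior derivative is
  d(omega) = sum_{i<j} d(g_{ij}) ∧ dx_i ∧ dx_j = sum_{i<j, k} (∂g_{ij}/∂x_k) dx_k ∧ dx_i ∧ dx_j.
Expand each term, using dx_k ∧ dx_i ∧ dx_j = sgn(permutation) dx_{(a)} ∧ dx_{(b)} ∧ dx_{(c)} with (a < b < c) sorted:
  d(3*y*(x + z)) includes (∂/∂z)(3*y*(x + z)) dz = (3*y) dz, which multiplied by dx ∧ dy gives (3*y) dx ∧ dy ∧ dz
  d(-2*x*y + 3*x*z + 2*y^2) includes (∂/∂y)(-2*x*y + 3*x*z + 2*y^2) dy = (-2*x + 4*y) dy, which multiplied by dx ∧ dz gives (2*x - 4*y) dx ∧ dy ∧ dz
  d(2*x^2 - 2*z^2) includes (∂/∂x)(2*x^2 - 2*z^2) dx = (4*x) dx, which multiplied by dy ∧ dz gives (4*x) dx ∧ dy ∧ dz
Collecting like 3-forms: d(omega) = (6*x - y) dx ∧ dy ∧ dz.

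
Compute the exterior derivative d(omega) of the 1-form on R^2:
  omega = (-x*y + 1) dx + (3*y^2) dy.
d(omega) = (x) dx ∧ dy

For a 1-form omega = sum_i f_i dx_i, the exterior derivative is
  d(omega) = sum_{i < j} (∂f_j/∂x_i - ∂f_i/∂x_j) dx_i ∧ dx_j.
  coefficient of dx ∧ dy: ∂f_2/∂x - ∂f_1/∂y = ∂(3*y^2)/∂x - ∂(-x*y + 1)/∂y = x
Assembling: d(omega) = (x) dx ∧ dy.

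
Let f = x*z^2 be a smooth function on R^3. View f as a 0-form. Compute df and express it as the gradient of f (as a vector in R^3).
df = (z^2) dx + (0) dy + (2*x*z) dz; grad f = (z^2, 0, 2*x*z)

For a 0-form f, d f = (∂f/∂x) dx + (∂f/∂y) dy + (∂f/∂z) dz. The components of the vector representation are exactly the entries of grad f in Cartesian coordinates:
  ∂f/∂x = z^2
  ∂f/∂y = 0
  ∂f/∂z = 2*x*z.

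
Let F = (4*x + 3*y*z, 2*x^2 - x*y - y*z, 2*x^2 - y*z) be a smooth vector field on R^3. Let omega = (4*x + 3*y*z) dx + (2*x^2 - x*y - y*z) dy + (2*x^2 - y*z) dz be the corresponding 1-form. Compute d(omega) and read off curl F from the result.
d(omega) = (y - z) dy ∧ dz + (-4*x + 3*y) dz ∧ dx + (4*x - y - 3*z) dx ∧ dy; curl F = (y - z, -4*x + 3*y, 4*x - y - 3*z)

d omega = sum_{i<j} (∂f_j/∂x_i - ∂f_i/∂x_j) dx_i ∧ dx_j. Under the identification (dy ∧ dz, dz ∧ dx, dx ∧ dy) ↔ (e_x, e_y, e_z), the coefficients are exactly the components of curl F. Compute:
  ∂R/∂y - ∂Q/∂z = (-z) - (-y) = y - z
  ∂P/∂z - ∂R/∂x = (3*y) - (4*x) = -4*x + 3*y
  ∂Q/∂x - ∂P/∂y = (4*x - y) - (3*z) = 4*x - y - 3*z.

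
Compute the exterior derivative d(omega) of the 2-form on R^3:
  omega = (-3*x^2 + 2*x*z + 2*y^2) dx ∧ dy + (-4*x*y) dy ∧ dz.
d(omega) = (2*x - 4*y) dx ∧ dy ∧ dz

For a 2-form omega = sum_{i<j} g_{ij} dx_i ∧ dx_j, the exterior derivative is
  d(omega) = sum_{i<j} d(g_{ij}) ∧ dx_i ∧ dx_j = sum_{i<j, k} (∂g_{ij}/∂x_k) dx_k ∧ dx_i ∧ dx_j.
Expand each term, using dx_k ∧ dx_i ∧ dx_j = sgn(permutation) dx_{(a)} ∧ dx_{(b)} ∧ dx_{(c)} with (a < b < c) sorted:
  d(-3*x^2 + 2*x*z + 2*y^2) includes (∂/∂z)(-3*x^2 + 2*x*z + 2*y^2) dz = (2*x) dz, which multiplied by dx ∧ dy gives (2*x) dx ∧ dy ∧ dz
  d(-4*x*y) includes (∂/∂x)(-4*x*y) dx = (-4*y) dx, which multiplied by dy ∧ dz gives (-4*y) dx ∧ dy ∧ dz
Collecting like 3-forms: d(omega) = (2*x - 4*y) dx ∧ dy ∧ dz.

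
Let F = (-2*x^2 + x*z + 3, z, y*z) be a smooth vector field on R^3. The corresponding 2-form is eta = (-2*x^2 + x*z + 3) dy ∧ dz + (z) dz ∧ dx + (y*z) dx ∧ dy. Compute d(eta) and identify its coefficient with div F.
d(eta) = (-4*x + y + z) dx ∧ dy ∧ dz; div F = -4*x + y + z

For a 2-form in R^3 of the form above, applying d gives a 3-form with coefficient ∂P/∂x + ∂Q/∂y + ∂R/∂z:
  ∂P/∂x = -4*x + z
  ∂Q/∂y = 0
  ∂R/∂z = y
Sum = -4*x + y + z, which is exactly div F.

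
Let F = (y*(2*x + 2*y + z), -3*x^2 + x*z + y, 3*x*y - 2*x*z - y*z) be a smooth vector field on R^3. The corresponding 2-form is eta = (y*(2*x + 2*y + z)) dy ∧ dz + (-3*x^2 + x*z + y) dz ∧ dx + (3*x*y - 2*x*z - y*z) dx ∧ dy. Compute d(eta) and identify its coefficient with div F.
d(eta) = (-2*x + y + 1) dx ∧ dy ∧ dz; div F = -2*x + y + 1

For a 2-form in R^3 of the form above, applying d gives a 3-form with coefficient ∂P/∂x + ∂Q/∂y + ∂R/∂z:
  ∂P/∂x = 2*y
  ∂Q/∂y = 1
  ∂R/∂z = -2*x - y
Sum = -2*x + y + 1, which is exactly div F.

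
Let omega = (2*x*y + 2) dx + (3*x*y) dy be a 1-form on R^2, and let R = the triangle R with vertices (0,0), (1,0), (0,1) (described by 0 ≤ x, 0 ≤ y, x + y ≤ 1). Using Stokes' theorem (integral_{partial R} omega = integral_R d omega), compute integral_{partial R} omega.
integral_(partial R) omega = 1/6

Stokes: integral_partial_R omega = integral_R d omega with d omega = (∂Q/∂x - ∂P/∂y) dx ∧ dy.
  ∂Q/∂x = 3*y
  ∂P/∂y = 2*x
  integrand = ∂Q/∂x - ∂P/∂y = -2*x + 3*y.
Integrating over R: integral_0^1 integral_0^{1-x} (-2*x + 3*y) dy dx = 1/6.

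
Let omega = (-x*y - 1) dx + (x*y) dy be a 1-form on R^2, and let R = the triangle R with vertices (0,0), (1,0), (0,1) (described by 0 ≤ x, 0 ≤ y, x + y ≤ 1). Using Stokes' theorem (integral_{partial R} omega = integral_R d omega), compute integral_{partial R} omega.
integral_(partial R) omega = 1/3

Stokes: integral_partial_R omega = integral_R d omega with d omega = (∂Q/∂x - ∂P/∂y) dx ∧ dy.
  ∂Q/∂x = y
  ∂P/∂y = -x
  integrand = ∂Q/∂x - ∂P/∂y = x + y.
Integrating over R: integral_0^1 integral_0^{1-x} (x + y) dy dx = 1/3.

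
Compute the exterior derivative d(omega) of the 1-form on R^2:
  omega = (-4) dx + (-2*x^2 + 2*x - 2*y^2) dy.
d(omega) = (2 - 4*x) dx ∧ dy

For a 1-form omega = sum_i f_i dx_i, the exterior derivative is
  d(omega) = sum_{i < j} (∂f_j/∂x_i - ∂f_i/∂x_j) dx_i ∧ dx_j.
  coefficient of dx ∧ dy: ∂f_2/∂x - ∂f_1/∂y = ∂(-2*x^2 + 2*x - 2*y^2)/∂x - ∂(-4)/∂y = 2 - 4*x
Assembling: d(omega) = (2 - 4*x) dx ∧ dy.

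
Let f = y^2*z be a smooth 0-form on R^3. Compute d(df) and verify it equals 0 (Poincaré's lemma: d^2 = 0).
d(df) = 0

Step 1: df = sum_i (∂f/∂x_i) dx_i = (0) dx + (2*y*z) dy + (y^2) dz.
Step 2: Apply d again. Using the 1-form formula, the coefficient of dx ∧ dy in d(df) is ∂^2 f/∂x ∂y - ∂^2 f/∂y ∂x = (0) - (0) = 0 (equality of mixed partials for smooth f).
Similarly for dx ∧ dz and dy ∧ dz — all coefficients vanish. So d(df) = 0.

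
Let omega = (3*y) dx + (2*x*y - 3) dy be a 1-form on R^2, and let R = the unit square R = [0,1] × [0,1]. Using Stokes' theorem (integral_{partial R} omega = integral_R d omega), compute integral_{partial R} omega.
integral_(partial R) omega = -2

Stokes: integral_partial_R omega = integral_R d omega with d omega = (∂Q/∂x - ∂P/∂y) dx ∧ dy.
  ∂Q/∂x = 2*y
  ∂P/∂y = 3
  integrand = ∂Q/∂x - ∂P/∂y = 2*y - 3.
Integrating over R: integral_0^1 integral_0^1 (2*y - 3) dx dy = -2.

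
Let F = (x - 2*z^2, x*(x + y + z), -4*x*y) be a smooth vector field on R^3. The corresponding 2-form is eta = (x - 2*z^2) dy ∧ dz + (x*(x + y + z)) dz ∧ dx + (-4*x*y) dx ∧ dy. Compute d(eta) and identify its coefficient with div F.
d(eta) = (x + 1) dx ∧ dy ∧ dz; div F = x + 1

For a 2-form in R^3 of the form above, applying d gives a 3-form with coefficient ∂P/∂x + ∂Q/∂y + ∂R/∂z:
  ∂P/∂x = 1
  ∂Q/∂y = x
  ∂R/∂z = 0
Sum = x + 1, which is exactly div F.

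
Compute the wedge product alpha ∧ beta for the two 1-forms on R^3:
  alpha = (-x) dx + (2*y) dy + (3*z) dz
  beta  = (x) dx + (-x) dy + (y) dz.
alpha ∧ beta = (x*(x - 2*y)) dx ∧ dy + (-x*(y + 3*z)) dx ∧ dz + (3*x*z + 2*y^2) dy ∧ dz

Distribute the wedge, using dx_i ∧ dx_j = -dx_j ∧ dx_i and dx_i ∧ dx_i = 0. For each pair (i, j) with i < j, the coefficient of dx_i ∧ dx_j in alpha ∧ beta is (alpha_i * beta_j - alpha_j * beta_i). Collecting: alpha ∧ beta = (x*(x - 2*y)) dx ∧ dy + (-x*(y + 3*z)) dx ∧ dz + (3*x*z + 2*y^2) dy ∧ dz.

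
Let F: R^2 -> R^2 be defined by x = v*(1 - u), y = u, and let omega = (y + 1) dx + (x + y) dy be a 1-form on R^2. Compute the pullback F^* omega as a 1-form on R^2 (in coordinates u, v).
F^* omega = (u*(1 - 2*v)) du + (1 - u^2) dv

Using F^*(f dg) = (f ∘ F) d(g ∘ F), substitute each coordinate x_i by F_i(u, v) in f_i, and replace dx_i by d F_i = (∂F_i/∂u) du + (∂F_i/∂v) dv.
  For the x component: f_1(F) = u + 1; d F_1 = (-v) du + (1 - u) dv
  For the y component: f_2(F) = -u*v + u + v; d F_2 = (1) du + (0) dv
Combining and collecting du, dv coefficients:
  coeff of du: u*(1 - 2*v)
  coeff of dv: 1 - u^2
F^* omega = (u*(1 - 2*v)) du + (1 - u^2) dv.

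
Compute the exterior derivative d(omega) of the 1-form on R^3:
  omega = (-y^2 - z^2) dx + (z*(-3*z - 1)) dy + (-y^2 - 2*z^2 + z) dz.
d(omega) = (2*y) dx ∧ dy + (2*z) dx ∧ dz + (-2*y + 6*z + 1) dy ∧ dz

For a 1-form omega = sum_i f_i dx_i, the exterior derivative is
  d(omega) = sum_{i < j} (∂f_j/∂x_i - ∂f_i/∂x_j) dx_i ∧ dx_j.
  coefficient of dx ∧ dy: ∂f_2/∂x - ∂f_1/∂y = ∂(z*(-3*z - 1))/∂x - ∂(-y^2 - z^2)/∂y = 2*y
  coefficient of dx ∧ dz: ∂f_3/∂x - ∂f_1/∂z = ∂(-y^2 - 2*z^2 + z)/∂x - ∂(-y^2 - z^2)/∂z = 2*z
  coefficient of dy ∧ dz: ∂f_3/∂y - ∂f_2/∂z = ∂(-y^2 - 2*z^2 + z)/∂y - ∂(z*(-3*z - 1))/∂z = -2*y + 6*z + 1
Assembling: d(omega) = (2*y) dx ∧ dy + (2*z) dx ∧ dz + (-2*y + 6*z + 1) dy ∧ dz.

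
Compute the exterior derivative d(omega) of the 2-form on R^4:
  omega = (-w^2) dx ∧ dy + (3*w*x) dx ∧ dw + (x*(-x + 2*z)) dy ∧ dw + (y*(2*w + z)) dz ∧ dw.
d(omega) = (-2*w - 2*x + 2*z) dx ∧ dy ∧ dw + (2*w - 2*x + z) dy ∧ dz ∧ dw

For a 2-form omega = sum_{i<j} g_{ij} dx_i ∧ dx_j, the exterior derivative is
  d(omega) = sum_{i<j} d(g_{ij}) ∧ dx_i ∧ dx_j = sum_{i<j, k} (∂g_{ij}/∂x_k) dx_k ∧ dx_i ∧ dx_j.
Expand each term, using dx_k ∧ dx_i ∧ dx_j = sgn(permutation) dx_{(a)} ∧ dx_{(b)} ∧ dx_{(c)} with (a < b < c) sorted:
  d(-w^2) includes (∂/∂w)(-w^2) dw = (-2*w) dw, which multiplied by dx ∧ dy gives (-2*w) dx ∧ dy ∧ dw
  d(x*(-x + 2*z)) includes (∂/∂x)(x*(-x + 2*z)) dx = (-2*x + 2*z) dx, which multiplied by dy ∧ dw gives (-2*x + 2*z) dx ∧ dy ∧ dw
  d(x*(-x + 2*z)) includes (∂/∂z)(x*(-x + 2*z)) dz = (2*x) dz, which multiplied by dy ∧ dw gives (-2*x) dy ∧ dz ∧ dw
  d(y*(2*w + z)) includes (∂/∂y)(y*(2*w + z)) dy = (2*w + z) dy, which multiplied by dz ∧ dw gives (2*w + z) dy ∧ dz ∧ dw
Collecting like 3-forms: d(omega) = (-2*w - 2*x + 2*z) dx ∧ dy ∧ dw + (2*w - 2*x + z) dy ∧ dz ∧ dw.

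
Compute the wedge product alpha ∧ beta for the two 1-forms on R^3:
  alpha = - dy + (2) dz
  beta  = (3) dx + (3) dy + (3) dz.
alpha ∧ beta = (3) dx ∧ dy + (-9) dy ∧ dz + (-6) dx ∧ dz

Distribute the wedge, using dx_i ∧ dx_j = -dx_j ∧ dx_i and dx_i ∧ dx_i = 0. For each pair (i, j) with i < j, the coefficient of dx_i ∧ dx_j in alpha ∧ beta is (alpha_i * beta_j - alpha_j * beta_i). Collecting: alpha ∧ beta = (3) dx ∧ dy + (-9) dy ∧ dz + (-6) dx ∧ dz.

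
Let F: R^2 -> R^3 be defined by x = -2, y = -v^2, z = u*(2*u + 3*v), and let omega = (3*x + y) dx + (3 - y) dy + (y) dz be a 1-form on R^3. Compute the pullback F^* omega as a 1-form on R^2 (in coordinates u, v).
F^* omega = (v^2*(-4*u - 3*v)) du + (v*(-3*u*v - 2*v^2 - 6)) dv

Using F^*(f dg) = (f ∘ F) d(g ∘ F), substitute each coordinate x_i by F_i(u, v) in f_i, and replace dx_i by d F_i = (∂F_i/∂u) du + (∂F_i/∂v) dv.
  For the x component: f_1(F) = -v^2 - 6; d F_1 = (0) du + (0) dv
  For the y component: f_2(F) = v^2 + 3; d F_2 = (0) du + (-2*v) dv
  For the z component: f_3(F) = -v^2; d F_3 = (4*u + 3*v) du + (3*u) dv
Combining and collecting du, dv coefficients:
  coeff of du: v^2*(-4*u - 3*v)
  coeff of dv: v*(-3*u*v - 2*v^2 - 6)
F^* omega = (v^2*(-4*u - 3*v)) du + (v*(-3*u*v - 2*v^2 - 6)) dv.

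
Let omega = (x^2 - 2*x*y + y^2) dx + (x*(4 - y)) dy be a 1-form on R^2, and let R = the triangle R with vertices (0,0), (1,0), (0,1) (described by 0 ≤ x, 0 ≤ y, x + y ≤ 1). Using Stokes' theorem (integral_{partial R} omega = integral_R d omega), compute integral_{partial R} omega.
integral_(partial R) omega = 11/6

Stokes: integral_partial_R omega = integral_R d omega with d omega = (∂Q/∂x - ∂P/∂y) dx ∧ dy.
  ∂Q/∂x = 4 - y
  ∂P/∂y = -2*x + 2*y
  integrand = ∂Q/∂x - ∂P/∂y = 2*x - 3*y + 4.
Integrating over R: integral_0^1 integral_0^{1-x} (2*x - 3*y + 4) dy dx = 11/6.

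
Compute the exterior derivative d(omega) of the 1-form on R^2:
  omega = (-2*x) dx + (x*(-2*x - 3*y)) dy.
d(omega) = (-4*x - 3*y) dx ∧ dy

For a 1-form omega = sum_i f_i dx_i, the exterior derivative is
  d(omega) = sum_{i < j} (∂f_j/∂x_i - ∂f_i/∂x_j) dx_i ∧ dx_j.
  coefficient of dx ∧ dy: ∂f_2/∂x - ∂f_1/∂y = ∂(x*(-2*x - 3*y))/∂x - ∂(-2*x)/∂y = -4*x - 3*y
Assembling: d(omega) = (-4*x - 3*y) dx ∧ dy.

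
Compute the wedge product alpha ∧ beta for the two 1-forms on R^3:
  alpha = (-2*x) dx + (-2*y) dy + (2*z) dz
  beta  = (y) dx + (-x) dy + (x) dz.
alpha ∧ beta = (2*x^2 + 2*y^2) dx ∧ dy + (-2*x^2 - 2*y*z) dx ∧ dz + (2*x*(-y + z)) dy ∧ dz

Distribute the wedge, using dx_i ∧ dx_j = -dx_j ∧ dx_i and dx_i ∧ dx_i = 0. For each pair (i, j) with i < j, the coefficient of dx_i ∧ dx_j in alpha ∧ beta is (alpha_i * beta_j - alpha_j * beta_i). Collecting: alpha ∧ beta = (2*x^2 + 2*y^2) dx ∧ dy + (-2*x^2 - 2*y*z) dx ∧ dz + (2*x*(-y + z)) dy ∧ dz.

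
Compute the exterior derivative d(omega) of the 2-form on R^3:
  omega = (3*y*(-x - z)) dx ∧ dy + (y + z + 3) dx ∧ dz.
d(omega) = (-3*y - 1) dx ∧ dy ∧ dz

For a 2-form omega = sum_{i<j} g_{ij} dx_i ∧ dx_j, the exterior derivative is
  d(omega) = sum_{i<j} d(g_{ij}) ∧ dx_i ∧ dx_j = sum_{i<j, k} (∂g_{ij}/∂x_k) dx_k ∧ dx_i ∧ dx_j.
Expand each term, using dx_k ∧ dx_i ∧ dx_j = sgn(permutation) dx_{(a)} ∧ dx_{(b)} ∧ dx_{(c)} with (a < b < c) sorted:
  d(3*y*(-x - z)) includes (∂/∂z)(3*y*(-x - z)) dz = (-3*y) dz, which multiplied by dx ∧ dy gives (-3*y) dx ∧ dy ∧ dz
  d(y + z + 3) includes (∂/∂y)(y + z + 3) dy = (1) dy, which multiplied by dx ∧ dz gives (-1) dx ∧ dy ∧ dz
Collecting like 3-forms: d(omega) = (-3*y - 1) dx ∧ dy ∧ dz.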